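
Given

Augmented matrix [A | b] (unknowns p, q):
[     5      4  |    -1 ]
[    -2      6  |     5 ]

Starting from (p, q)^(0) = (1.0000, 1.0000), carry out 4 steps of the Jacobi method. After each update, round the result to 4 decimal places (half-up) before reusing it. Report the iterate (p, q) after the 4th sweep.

Iteration 1:
  p = (-1 - (4)·1.0000) / (5) = -1.0000
  q = (5 - (-2)·1.0000) / (6) = 1.1667
Iteration 2:
  p = (-1 - (4)·1.1667) / (5) = -1.1334
  q = (5 - (-2)·-1.0000) / (6) = 0.5000
Iteration 3:
  p = (-1 - (4)·0.5000) / (5) = -0.6000
  q = (5 - (-2)·-1.1334) / (6) = 0.4555
Iteration 4:
  p = (-1 - (4)·0.4555) / (5) = -0.5644
  q = (5 - (-2)·-0.6000) / (6) = 0.6333

(-0.5644, 0.6333)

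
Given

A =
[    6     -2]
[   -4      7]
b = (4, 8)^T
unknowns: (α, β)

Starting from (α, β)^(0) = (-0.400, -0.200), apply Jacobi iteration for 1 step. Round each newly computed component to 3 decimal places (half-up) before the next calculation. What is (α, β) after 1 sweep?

(0.600, 0.914)

Iteration 1:
  α = (4 - (-2)·-0.200) / (6) = 0.600
  β = (8 - (-4)·-0.400) / (7) = 0.914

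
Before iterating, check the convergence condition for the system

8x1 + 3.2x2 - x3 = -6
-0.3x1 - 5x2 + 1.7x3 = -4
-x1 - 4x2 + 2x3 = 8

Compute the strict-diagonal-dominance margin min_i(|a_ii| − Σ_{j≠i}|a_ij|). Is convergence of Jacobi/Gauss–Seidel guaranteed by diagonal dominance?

row 1: |8| − (3.2+1) = 3.8
row 2: |-5| − (0.3+1.7) = 3
row 3: |2| − (1+4) = -3
minimum over rows = -3 → not strictly diagonally dominant

-3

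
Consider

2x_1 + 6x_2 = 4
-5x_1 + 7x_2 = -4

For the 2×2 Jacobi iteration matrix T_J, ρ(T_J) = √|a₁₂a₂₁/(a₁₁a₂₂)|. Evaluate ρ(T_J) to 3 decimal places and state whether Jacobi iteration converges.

1.464

a₁₂a₂₁/(a₁₁a₂₂) = (6)·(-5) / ((2)·(7)) = -2.142857
ρ = √|-2.142857| = √2.142857 = 1.464
ρ > 1, so Jacobi diverges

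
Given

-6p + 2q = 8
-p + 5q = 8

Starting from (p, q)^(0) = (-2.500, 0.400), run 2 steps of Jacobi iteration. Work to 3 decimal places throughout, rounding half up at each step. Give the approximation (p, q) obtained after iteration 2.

(-0.967, 1.360)

Iteration 1:
  p = (8 - (2)·0.400) / (-6) = -1.200
  q = (8 - (-1)·-2.500) / (5) = 1.100
Iteration 2:
  p = (8 - (2)·1.100) / (-6) = -0.967
  q = (8 - (-1)·-1.200) / (5) = 1.360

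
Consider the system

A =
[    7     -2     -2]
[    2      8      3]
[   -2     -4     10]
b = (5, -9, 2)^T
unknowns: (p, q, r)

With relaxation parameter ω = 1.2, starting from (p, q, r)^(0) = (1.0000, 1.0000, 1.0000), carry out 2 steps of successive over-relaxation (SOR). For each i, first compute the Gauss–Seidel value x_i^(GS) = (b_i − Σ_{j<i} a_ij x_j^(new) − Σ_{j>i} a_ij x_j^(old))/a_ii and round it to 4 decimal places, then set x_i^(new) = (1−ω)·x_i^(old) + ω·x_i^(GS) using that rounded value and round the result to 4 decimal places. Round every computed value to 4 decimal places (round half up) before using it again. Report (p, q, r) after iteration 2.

Iteration 1:
  p: GS value = (5 - (-2)·1.0000 - (-2)·1.0000) / (7) = 1.2857;  p ← (1−ω)·1.0000 + ω·1.2857 = 1.3428
  q: GS value = (-9 - (2)·1.3428 - (3)·1.0000) / (8) = -1.8357;  q ← (1−ω)·1.0000 + ω·-1.8357 = -2.4028
  r: GS value = (2 - (-2)·1.3428 - (-4)·-2.4028) / (10) = -0.4926;  r ← (1−ω)·1.0000 + ω·-0.4926 = -0.7911
Iteration 2:
  p: GS value = (5 - (-2)·-2.4028 - (-2)·-0.7911) / (7) = -0.1983;  p ← (1−ω)·1.3428 + ω·-0.1983 = -0.5065
  q: GS value = (-9 - (2)·-0.5065 - (3)·-0.7911) / (8) = -0.7017;  q ← (1−ω)·-2.4028 + ω·-0.7017 = -0.3615
  r: GS value = (2 - (-2)·-0.5065 - (-4)·-0.3615) / (10) = -0.0459;  r ← (1−ω)·-0.7911 + ω·-0.0459 = 0.1031

(-0.5065, -0.3615, 0.1031)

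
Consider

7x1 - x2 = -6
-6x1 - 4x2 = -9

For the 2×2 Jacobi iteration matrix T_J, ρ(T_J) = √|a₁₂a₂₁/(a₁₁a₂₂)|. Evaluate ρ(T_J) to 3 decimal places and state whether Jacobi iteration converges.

a₁₂a₂₁/(a₁₁a₂₂) = (-1)·(-6) / ((7)·(-4)) = -0.214286
ρ = √|-0.214286| = √0.214286 = 0.463
ρ < 1, so Jacobi converges

0.463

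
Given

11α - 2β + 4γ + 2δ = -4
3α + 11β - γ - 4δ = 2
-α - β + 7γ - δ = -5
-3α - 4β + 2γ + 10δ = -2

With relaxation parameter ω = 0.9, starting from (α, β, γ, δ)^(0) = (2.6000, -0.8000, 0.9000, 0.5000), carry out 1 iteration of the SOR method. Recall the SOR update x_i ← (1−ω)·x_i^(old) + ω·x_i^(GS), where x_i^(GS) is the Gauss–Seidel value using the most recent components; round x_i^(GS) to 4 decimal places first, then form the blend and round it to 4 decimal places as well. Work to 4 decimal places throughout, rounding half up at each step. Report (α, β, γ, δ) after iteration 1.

(-0.5746, 0.4620, -0.5030, -0.0283)

Iteration 1:
  α: GS value = (-4 - (-2)·-0.8000 - (4)·0.9000 - (2)·0.5000) / (11) = -0.9273;  α ← (1−ω)·2.6000 + ω·-0.9273 = -0.5746
  β: GS value = (2 - (3)·-0.5746 - (-1)·0.9000 - (-4)·0.5000) / (11) = 0.6022;  β ← (1−ω)·-0.8000 + ω·0.6022 = 0.4620
  γ: GS value = (-5 - (-1)·-0.5746 - (-1)·0.4620 - (-1)·0.5000) / (7) = -0.6589;  γ ← (1−ω)·0.9000 + ω·-0.6589 = -0.5030
  δ: GS value = (-2 - (-3)·-0.5746 - (-4)·0.4620 - (2)·-0.5030) / (10) = -0.0870;  δ ← (1−ω)·0.5000 + ω·-0.0870 = -0.0283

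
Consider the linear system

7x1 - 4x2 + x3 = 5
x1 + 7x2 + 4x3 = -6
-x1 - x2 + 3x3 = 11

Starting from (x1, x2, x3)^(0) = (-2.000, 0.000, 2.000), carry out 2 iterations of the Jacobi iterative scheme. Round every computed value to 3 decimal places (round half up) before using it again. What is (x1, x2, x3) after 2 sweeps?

(-0.694, -2.633, 3.238)

Iteration 1:
  x1 = (5 - (-4)·0.000 - (1)·2.000) / (7) = 0.429
  x2 = (-6 - (1)·-2.000 - (4)·2.000) / (7) = -1.714
  x3 = (11 - (-1)·-2.000 - (-1)·0.000) / (3) = 3.000
Iteration 2:
  x1 = (5 - (-4)·-1.714 - (1)·3.000) / (7) = -0.694
  x2 = (-6 - (1)·0.429 - (4)·3.000) / (7) = -2.633
  x3 = (11 - (-1)·0.429 - (-1)·-1.714) / (3) = 3.238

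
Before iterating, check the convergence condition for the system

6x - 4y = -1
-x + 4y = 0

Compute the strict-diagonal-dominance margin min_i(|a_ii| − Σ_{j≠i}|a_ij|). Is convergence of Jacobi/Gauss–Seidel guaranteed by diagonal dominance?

2

row 1: |6| − (4) = 2
row 2: |4| − (1) = 3
minimum over rows = 2 → strictly diagonally dominant (convergence guaranteed)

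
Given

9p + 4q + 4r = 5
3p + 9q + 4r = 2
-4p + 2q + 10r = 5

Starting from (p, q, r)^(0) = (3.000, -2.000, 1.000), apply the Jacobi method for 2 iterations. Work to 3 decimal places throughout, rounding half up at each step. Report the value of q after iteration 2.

Iteration 1:
  p = (5 - (4)·-2.000 - (4)·1.000) / (9) = 1.000
  q = (2 - (3)·3.000 - (4)·1.000) / (9) = -1.222
  r = (5 - (-4)·3.000 - (2)·-2.000) / (10) = 2.100
Iteration 2:
  p = (5 - (4)·-1.222 - (4)·2.100) / (9) = 0.165
  q = (2 - (3)·1.000 - (4)·2.100) / (9) = -1.044
  r = (5 - (-4)·1.000 - (2)·-1.222) / (10) = 1.144

-1.044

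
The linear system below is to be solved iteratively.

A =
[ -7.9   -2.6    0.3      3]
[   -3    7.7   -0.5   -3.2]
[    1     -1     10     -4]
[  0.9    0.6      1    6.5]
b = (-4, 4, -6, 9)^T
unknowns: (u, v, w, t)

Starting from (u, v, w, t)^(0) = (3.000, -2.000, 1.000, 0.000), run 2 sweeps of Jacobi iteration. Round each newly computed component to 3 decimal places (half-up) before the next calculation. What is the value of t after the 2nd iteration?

1.225

Iteration 1:
  u = (-4 - (-2.6)·-2.000 - (0.3)·1.000 - (3)·0.000) / (-7.9) = 1.203
  v = (4 - (-3)·3.000 - (-0.5)·1.000 - (-3.2)·0.000) / (7.7) = 1.753
  w = (-6 - (1)·3.000 - (-1)·-2.000 - (-4)·0.000) / (10) = -1.100
  t = (9 - (0.9)·3.000 - (0.6)·-2.000 - (1)·1.000) / (6.5) = 1.000
Iteration 2:
  u = (-4 - (-2.6)·1.753 - (0.3)·-1.100 - (3)·1.000) / (-7.9) = 0.267
  v = (4 - (-3)·1.203 - (-0.5)·-1.100 - (-3.2)·1.000) / (7.7) = 1.332
  w = (-6 - (1)·1.203 - (-1)·1.753 - (-4)·1.000) / (10) = -0.145
  t = (9 - (0.9)·1.203 - (0.6)·1.753 - (1)·-1.100) / (6.5) = 1.225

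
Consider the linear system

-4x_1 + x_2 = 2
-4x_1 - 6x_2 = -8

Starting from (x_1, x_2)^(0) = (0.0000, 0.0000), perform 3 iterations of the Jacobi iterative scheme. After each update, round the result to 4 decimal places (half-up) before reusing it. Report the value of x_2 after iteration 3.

Iteration 1:
  x_1 = (2 - (1)·0.0000) / (-4) = -0.5000
  x_2 = (-8 - (-4)·0.0000) / (-6) = 1.3333
Iteration 2:
  x_1 = (2 - (1)·1.3333) / (-4) = -0.1667
  x_2 = (-8 - (-4)·-0.5000) / (-6) = 1.6667
Iteration 3:
  x_1 = (2 - (1)·1.6667) / (-4) = -0.0833
  x_2 = (-8 - (-4)·-0.1667) / (-6) = 1.4445

1.4445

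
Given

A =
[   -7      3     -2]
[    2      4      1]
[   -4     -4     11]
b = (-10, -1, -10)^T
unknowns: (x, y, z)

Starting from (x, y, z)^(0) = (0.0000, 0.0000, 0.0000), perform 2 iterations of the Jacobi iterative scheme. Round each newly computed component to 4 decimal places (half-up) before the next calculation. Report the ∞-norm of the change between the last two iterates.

0.4870

Iteration 1:
  x = (-10 - (3)·0.0000 - (-2)·0.0000) / (-7) = 1.4286
  y = (-1 - (2)·0.0000 - (1)·0.0000) / (4) = -0.2500
  z = (-10 - (-4)·0.0000 - (-4)·0.0000) / (11) = -0.9091
Iteration 2:
  x = (-10 - (3)·-0.2500 - (-2)·-0.9091) / (-7) = 1.5812
  y = (-1 - (2)·1.4286 - (1)·-0.9091) / (4) = -0.7370
  z = (-10 - (-4)·1.4286 - (-4)·-0.2500) / (11) = -0.4805
Change: (0.1526, -0.4870, 0.4286) → max |·| = 0.4870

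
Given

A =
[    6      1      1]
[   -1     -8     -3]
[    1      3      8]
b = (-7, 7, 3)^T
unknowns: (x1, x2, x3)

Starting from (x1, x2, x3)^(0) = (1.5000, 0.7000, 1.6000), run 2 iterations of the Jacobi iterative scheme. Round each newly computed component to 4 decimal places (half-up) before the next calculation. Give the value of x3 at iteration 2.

1.1922

Iteration 1:
  x1 = (-7 - (1)·0.7000 - (1)·1.6000) / (6) = -1.5500
  x2 = (7 - (-1)·1.5000 - (-3)·1.6000) / (-8) = -1.6625
  x3 = (3 - (1)·1.5000 - (3)·0.7000) / (8) = -0.0750
Iteration 2:
  x1 = (-7 - (1)·-1.6625 - (1)·-0.0750) / (6) = -0.8771
  x2 = (7 - (-1)·-1.5500 - (-3)·-0.0750) / (-8) = -0.6531
  x3 = (3 - (1)·-1.5500 - (3)·-1.6625) / (8) = 1.1922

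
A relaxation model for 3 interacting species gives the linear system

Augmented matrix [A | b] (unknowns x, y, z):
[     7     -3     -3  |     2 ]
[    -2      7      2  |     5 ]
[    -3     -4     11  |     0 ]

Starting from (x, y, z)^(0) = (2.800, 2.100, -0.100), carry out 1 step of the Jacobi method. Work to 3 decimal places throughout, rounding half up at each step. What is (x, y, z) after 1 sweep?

Iteration 1:
  x = (2 - (-3)·2.100 - (-3)·-0.100) / (7) = 1.143
  y = (5 - (-2)·2.800 - (2)·-0.100) / (7) = 1.543
  z = (0 - (-3)·2.800 - (-4)·2.100) / (11) = 1.527

(1.143, 1.543, 1.527)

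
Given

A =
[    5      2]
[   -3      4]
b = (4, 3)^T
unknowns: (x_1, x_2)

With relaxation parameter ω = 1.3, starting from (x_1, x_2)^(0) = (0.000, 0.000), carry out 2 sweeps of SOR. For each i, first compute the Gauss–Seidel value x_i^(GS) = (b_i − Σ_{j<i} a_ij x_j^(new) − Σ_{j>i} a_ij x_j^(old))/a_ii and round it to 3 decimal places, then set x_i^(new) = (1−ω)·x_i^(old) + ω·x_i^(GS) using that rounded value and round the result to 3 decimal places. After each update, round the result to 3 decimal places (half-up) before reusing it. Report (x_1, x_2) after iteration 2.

Iteration 1:
  x_1: GS value = (4 - (2)·0.000) / (5) = 0.800;  x_1 ← (1−ω)·0.000 + ω·0.800 = 1.040
  x_2: GS value = (3 - (-3)·1.040) / (4) = 1.530;  x_2 ← (1−ω)·0.000 + ω·1.530 = 1.989
Iteration 2:
  x_1: GS value = (4 - (2)·1.989) / (5) = 0.004;  x_1 ← (1−ω)·1.040 + ω·0.004 = -0.307
  x_2: GS value = (3 - (-3)·-0.307) / (4) = 0.520;  x_2 ← (1−ω)·1.989 + ω·0.520 = 0.079

(-0.307, 0.079)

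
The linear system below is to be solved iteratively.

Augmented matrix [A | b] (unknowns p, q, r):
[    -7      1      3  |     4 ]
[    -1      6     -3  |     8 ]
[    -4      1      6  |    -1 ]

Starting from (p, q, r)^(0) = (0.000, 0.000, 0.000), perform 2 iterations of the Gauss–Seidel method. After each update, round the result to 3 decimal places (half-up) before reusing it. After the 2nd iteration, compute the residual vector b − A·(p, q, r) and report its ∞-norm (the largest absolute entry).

0.492

Iteration 1:
  p = (4 - (1)·0.000 - (3)·0.000) / (-7) = -0.571
  q = (8 - (-1)·-0.571 - (-3)·0.000) / (6) = 1.238
  r = (-1 - (-4)·-0.571 - (1)·1.238) / (6) = -0.754
Iteration 2:
  p = (4 - (1)·1.238 - (3)·-0.754) / (-7) = -0.718
  q = (8 - (-1)·-0.718 - (-3)·-0.754) / (6) = 0.837
  r = (-1 - (-4)·-0.718 - (1)·0.837) / (6) = -0.785
Residual b − A·x = (0.492, -0.095, 0.001); ∞-norm = 0.492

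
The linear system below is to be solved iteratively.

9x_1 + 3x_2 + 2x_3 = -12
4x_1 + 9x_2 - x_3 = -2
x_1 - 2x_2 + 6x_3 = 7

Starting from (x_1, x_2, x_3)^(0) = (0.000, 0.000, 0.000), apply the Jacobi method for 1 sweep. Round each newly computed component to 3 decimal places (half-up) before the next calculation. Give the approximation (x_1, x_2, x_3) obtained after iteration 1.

Iteration 1:
  x_1 = (-12 - (3)·0.000 - (2)·0.000) / (9) = -1.333
  x_2 = (-2 - (4)·0.000 - (-1)·0.000) / (9) = -0.222
  x_3 = (7 - (1)·0.000 - (-2)·0.000) / (6) = 1.167

(-1.333, -0.222, 1.167)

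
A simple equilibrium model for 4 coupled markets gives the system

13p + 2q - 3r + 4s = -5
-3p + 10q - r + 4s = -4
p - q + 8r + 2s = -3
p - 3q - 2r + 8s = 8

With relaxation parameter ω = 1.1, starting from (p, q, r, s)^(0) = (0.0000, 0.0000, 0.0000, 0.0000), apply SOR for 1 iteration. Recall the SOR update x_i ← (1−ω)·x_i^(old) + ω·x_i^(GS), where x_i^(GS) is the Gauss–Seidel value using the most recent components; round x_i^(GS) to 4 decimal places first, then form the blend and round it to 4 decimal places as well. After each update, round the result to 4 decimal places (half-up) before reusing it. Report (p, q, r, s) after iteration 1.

Iteration 1:
  p: GS value = (-5 - (2)·0.0000 - (-3)·0.0000 - (4)·0.0000) / (13) = -0.3846;  p ← (1−ω)·0.0000 + ω·-0.3846 = -0.4231
  q: GS value = (-4 - (-3)·-0.4231 - (-1)·0.0000 - (4)·0.0000) / (10) = -0.5269;  q ← (1−ω)·0.0000 + ω·-0.5269 = -0.5796
  r: GS value = (-3 - (1)·-0.4231 - (-1)·-0.5796 - (2)·0.0000) / (8) = -0.3946;  r ← (1−ω)·0.0000 + ω·-0.3946 = -0.4341
  s: GS value = (8 - (1)·-0.4231 - (-3)·-0.5796 - (-2)·-0.4341) / (8) = 0.7270;  s ← (1−ω)·0.0000 + ω·0.7270 = 0.7997

(-0.4231, -0.5796, -0.4341, 0.7997)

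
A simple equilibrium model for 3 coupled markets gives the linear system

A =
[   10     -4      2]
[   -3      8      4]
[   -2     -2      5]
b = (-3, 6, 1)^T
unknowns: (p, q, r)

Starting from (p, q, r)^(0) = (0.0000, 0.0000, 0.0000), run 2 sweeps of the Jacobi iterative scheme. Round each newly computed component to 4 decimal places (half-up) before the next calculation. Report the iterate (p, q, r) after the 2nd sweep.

(-0.0400, 0.5375, 0.3800)

Iteration 1:
  p = (-3 - (-4)·0.0000 - (2)·0.0000) / (10) = -0.3000
  q = (6 - (-3)·0.0000 - (4)·0.0000) / (8) = 0.7500
  r = (1 - (-2)·0.0000 - (-2)·0.0000) / (5) = 0.2000
Iteration 2:
  p = (-3 - (-4)·0.7500 - (2)·0.2000) / (10) = -0.0400
  q = (6 - (-3)·-0.3000 - (4)·0.2000) / (8) = 0.5375
  r = (1 - (-2)·-0.3000 - (-2)·0.7500) / (5) = 0.3800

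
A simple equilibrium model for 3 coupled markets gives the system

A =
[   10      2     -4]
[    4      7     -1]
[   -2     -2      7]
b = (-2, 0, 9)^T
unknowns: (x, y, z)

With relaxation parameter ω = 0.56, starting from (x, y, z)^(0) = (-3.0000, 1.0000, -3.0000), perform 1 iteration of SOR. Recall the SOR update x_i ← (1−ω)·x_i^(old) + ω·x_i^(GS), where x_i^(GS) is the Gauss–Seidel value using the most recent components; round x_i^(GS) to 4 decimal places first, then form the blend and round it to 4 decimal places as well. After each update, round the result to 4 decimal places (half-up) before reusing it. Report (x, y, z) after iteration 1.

Iteration 1:
  x: GS value = (-2 - (2)·1.0000 - (-4)·-3.0000) / (10) = -1.6000;  x ← (1−ω)·-3.0000 + ω·-1.6000 = -2.2160
  y: GS value = (0 - (4)·-2.2160 - (-1)·-3.0000) / (7) = 0.8377;  y ← (1−ω)·1.0000 + ω·0.8377 = 0.9091
  z: GS value = (9 - (-2)·-2.2160 - (-2)·0.9091) / (7) = 0.9123;  z ← (1−ω)·-3.0000 + ω·0.9123 = -0.8091

(-2.2160, 0.9091, -0.8091)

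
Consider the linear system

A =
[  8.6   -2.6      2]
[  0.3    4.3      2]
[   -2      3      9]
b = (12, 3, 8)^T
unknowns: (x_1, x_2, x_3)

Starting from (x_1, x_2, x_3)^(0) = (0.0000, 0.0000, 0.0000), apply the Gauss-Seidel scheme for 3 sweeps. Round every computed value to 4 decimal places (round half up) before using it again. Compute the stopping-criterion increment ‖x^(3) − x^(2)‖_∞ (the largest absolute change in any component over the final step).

0.1724

Iteration 1:
  x_1 = (12 - (-2.6)·0.0000 - (2)·0.0000) / (8.6) = 1.3953
  x_2 = (3 - (0.3)·1.3953 - (2)·0.0000) / (4.3) = 0.6003
  x_3 = (8 - (-2)·1.3953 - (3)·0.6003) / (9) = 0.9989
Iteration 2:
  x_1 = (12 - (-2.6)·0.6003 - (2)·0.9989) / (8.6) = 1.3445
  x_2 = (3 - (0.3)·1.3445 - (2)·0.9989) / (4.3) = 0.1393
  x_3 = (8 - (-2)·1.3445 - (3)·0.1393) / (9) = 1.1412
Iteration 3:
  x_1 = (12 - (-2.6)·0.1393 - (2)·1.1412) / (8.6) = 1.1721
  x_2 = (3 - (0.3)·1.1721 - (2)·1.1412) / (4.3) = 0.0851
  x_3 = (8 - (-2)·1.1721 - (3)·0.0851) / (9) = 1.1210
Change: (-0.1724, -0.0542, -0.0202) → max |·| = 0.1724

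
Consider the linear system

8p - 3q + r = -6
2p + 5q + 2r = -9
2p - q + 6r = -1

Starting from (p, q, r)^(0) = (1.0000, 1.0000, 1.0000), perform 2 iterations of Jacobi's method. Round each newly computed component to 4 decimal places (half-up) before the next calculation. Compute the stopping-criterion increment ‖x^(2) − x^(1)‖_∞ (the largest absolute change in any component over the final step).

Iteration 1:
  p = (-6 - (-3)·1.0000 - (1)·1.0000) / (8) = -0.5000
  q = (-9 - (2)·1.0000 - (2)·1.0000) / (5) = -2.6000
  r = (-1 - (2)·1.0000 - (-1)·1.0000) / (6) = -0.3333
Iteration 2:
  p = (-6 - (-3)·-2.6000 - (1)·-0.3333) / (8) = -1.6833
  q = (-9 - (2)·-0.5000 - (2)·-0.3333) / (5) = -1.4667
  r = (-1 - (2)·-0.5000 - (-1)·-2.6000) / (6) = -0.4333
Change: (-1.1833, 1.1333, -0.1000) → max |·| = 1.1833

1.1833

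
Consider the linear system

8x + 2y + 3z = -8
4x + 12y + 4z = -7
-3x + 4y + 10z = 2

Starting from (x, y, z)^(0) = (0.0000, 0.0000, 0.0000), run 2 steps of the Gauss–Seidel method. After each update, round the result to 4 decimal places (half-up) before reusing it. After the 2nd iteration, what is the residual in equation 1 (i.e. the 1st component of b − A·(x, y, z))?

-0.0397

Iteration 1:
  x = (-8 - (2)·0.0000 - (3)·0.0000) / (8) = -1.0000
  y = (-7 - (4)·-1.0000 - (4)·0.0000) / (12) = -0.2500
  z = (2 - (-3)·-1.0000 - (4)·-0.2500) / (10) = 0.0000
Iteration 2:
  x = (-8 - (2)·-0.2500 - (3)·0.0000) / (8) = -0.9375
  y = (-7 - (4)·-0.9375 - (4)·0.0000) / (12) = -0.2708
  z = (2 - (-3)·-0.9375 - (4)·-0.2708) / (10) = 0.0271
Residual b − A·x = (-0.0397, -0.1088, -0.0003)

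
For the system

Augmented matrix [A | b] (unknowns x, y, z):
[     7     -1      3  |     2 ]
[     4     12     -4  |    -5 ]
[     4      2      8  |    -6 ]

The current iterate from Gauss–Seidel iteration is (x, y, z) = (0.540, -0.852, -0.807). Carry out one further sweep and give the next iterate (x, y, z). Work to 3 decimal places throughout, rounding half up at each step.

(0.510, -0.856, -0.791)

One sweep:
  x = (2 - (-1)·-0.852 - (3)·-0.807) / (7) = 0.510
  y = (-5 - (4)·0.510 - (-4)·-0.807) / (12) = -0.856
  z = (-6 - (4)·0.510 - (2)·-0.856) / (8) = -0.791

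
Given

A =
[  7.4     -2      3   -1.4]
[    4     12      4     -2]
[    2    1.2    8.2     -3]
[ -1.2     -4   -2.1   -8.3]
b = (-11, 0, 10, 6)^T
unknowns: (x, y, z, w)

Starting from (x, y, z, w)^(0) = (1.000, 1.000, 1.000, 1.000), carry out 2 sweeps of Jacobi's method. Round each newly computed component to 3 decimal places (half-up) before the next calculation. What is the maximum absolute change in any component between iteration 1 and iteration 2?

Iteration 1:
  x = (-11 - (-2)·1.000 - (3)·1.000 - (-1.4)·1.000) / (7.4) = -1.432
  y = (0 - (4)·1.000 - (4)·1.000 - (-2)·1.000) / (12) = -0.500
  z = (10 - (2)·1.000 - (1.2)·1.000 - (-3)·1.000) / (8.2) = 1.195
  w = (6 - (-1.2)·1.000 - (-4)·1.000 - (-2.1)·1.000) / (-8.3) = -1.602
Iteration 2:
  x = (-11 - (-2)·-0.500 - (3)·1.195 - (-1.4)·-1.602) / (7.4) = -2.409
  y = (0 - (4)·-1.432 - (4)·1.195 - (-2)·-1.602) / (12) = -0.188
  z = (10 - (2)·-1.432 - (1.2)·-0.500 - (-3)·-1.602) / (8.2) = 1.056
  w = (6 - (-1.2)·-1.432 - (-4)·-0.500 - (-2.1)·1.195) / (-8.3) = -0.577
Change: (-0.977, 0.312, -0.139, 1.025) → max |·| = 1.025

1.025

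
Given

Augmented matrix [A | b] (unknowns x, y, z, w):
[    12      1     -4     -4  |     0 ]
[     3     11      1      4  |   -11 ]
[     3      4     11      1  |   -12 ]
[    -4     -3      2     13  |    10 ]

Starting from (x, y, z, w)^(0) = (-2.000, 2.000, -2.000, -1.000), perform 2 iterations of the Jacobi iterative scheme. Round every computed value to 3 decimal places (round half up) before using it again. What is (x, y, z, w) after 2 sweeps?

(-0.094, -0.910, -0.890, 0.613)

Iteration 1:
  x = (0 - (1)·2.000 - (-4)·-2.000 - (-4)·-1.000) / (12) = -1.167
  y = (-11 - (3)·-2.000 - (1)·-2.000 - (4)·-1.000) / (11) = 0.091
  z = (-12 - (3)·-2.000 - (4)·2.000 - (1)·-1.000) / (11) = -1.182
  w = (10 - (-4)·-2.000 - (-3)·2.000 - (2)·-2.000) / (13) = 0.923
Iteration 2:
  x = (0 - (1)·0.091 - (-4)·-1.182 - (-4)·0.923) / (12) = -0.094
  y = (-11 - (3)·-1.167 - (1)·-1.182 - (4)·0.923) / (11) = -0.910
  z = (-12 - (3)·-1.167 - (4)·0.091 - (1)·0.923) / (11) = -0.890
  w = (10 - (-4)·-1.167 - (-3)·0.091 - (2)·-1.182) / (13) = 0.613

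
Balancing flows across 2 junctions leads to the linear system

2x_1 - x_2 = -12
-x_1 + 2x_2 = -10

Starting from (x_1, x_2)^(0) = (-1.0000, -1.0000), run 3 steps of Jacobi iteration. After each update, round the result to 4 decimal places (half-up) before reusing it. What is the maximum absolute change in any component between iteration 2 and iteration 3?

Iteration 1:
  x_1 = (-12 - (-1)·-1.0000) / (2) = -6.5000
  x_2 = (-10 - (-1)·-1.0000) / (2) = -5.5000
Iteration 2:
  x_1 = (-12 - (-1)·-5.5000) / (2) = -8.7500
  x_2 = (-10 - (-1)·-6.5000) / (2) = -8.2500
Iteration 3:
  x_1 = (-12 - (-1)·-8.2500) / (2) = -10.1250
  x_2 = (-10 - (-1)·-8.7500) / (2) = -9.3750
Change: (-1.3750, -1.1250) → max |·| = 1.3750

1.3750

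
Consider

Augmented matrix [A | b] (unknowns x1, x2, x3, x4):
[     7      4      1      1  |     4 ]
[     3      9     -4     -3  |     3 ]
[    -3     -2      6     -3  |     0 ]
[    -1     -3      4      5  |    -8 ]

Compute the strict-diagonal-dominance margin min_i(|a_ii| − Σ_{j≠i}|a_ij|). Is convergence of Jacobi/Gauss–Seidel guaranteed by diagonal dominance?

-3

row 1: |7| − (4+1+1) = 1
row 2: |9| − (3+4+3) = -1
row 3: |6| − (3+2+3) = -2
row 4: |5| − (1+3+4) = -3
minimum over rows = -3 → not strictly diagonally dominant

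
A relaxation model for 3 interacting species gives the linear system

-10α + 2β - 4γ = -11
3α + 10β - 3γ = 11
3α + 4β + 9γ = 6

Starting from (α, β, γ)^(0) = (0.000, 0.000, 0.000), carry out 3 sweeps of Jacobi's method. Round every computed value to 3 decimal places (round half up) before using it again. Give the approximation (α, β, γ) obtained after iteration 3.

Iteration 1:
  α = (-11 - (2)·0.000 - (-4)·0.000) / (-10) = 1.100
  β = (11 - (3)·0.000 - (-3)·0.000) / (10) = 1.100
  γ = (6 - (3)·0.000 - (4)·0.000) / (9) = 0.667
Iteration 2:
  α = (-11 - (2)·1.100 - (-4)·0.667) / (-10) = 1.053
  β = (11 - (3)·1.100 - (-3)·0.667) / (10) = 0.970
  γ = (6 - (3)·1.100 - (4)·1.100) / (9) = -0.189
Iteration 3:
  α = (-11 - (2)·0.970 - (-4)·-0.189) / (-10) = 1.370
  β = (11 - (3)·1.053 - (-3)·-0.189) / (10) = 0.727
  γ = (6 - (3)·1.053 - (4)·0.970) / (9) = -0.115

(1.370, 0.727, -0.115)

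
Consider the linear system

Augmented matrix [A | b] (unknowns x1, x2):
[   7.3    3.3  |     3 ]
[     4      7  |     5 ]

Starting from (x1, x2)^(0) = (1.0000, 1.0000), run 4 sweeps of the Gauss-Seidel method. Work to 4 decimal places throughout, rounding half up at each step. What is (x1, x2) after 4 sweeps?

(0.1159, 0.6481)

Iteration 1:
  x1 = (3 - (3.3)·1.0000) / (7.3) = -0.0411
  x2 = (5 - (4)·-0.0411) / (7) = 0.7378
Iteration 2:
  x1 = (3 - (3.3)·0.7378) / (7.3) = 0.0774
  x2 = (5 - (4)·0.0774) / (7) = 0.6701
Iteration 3:
  x1 = (3 - (3.3)·0.6701) / (7.3) = 0.1080
  x2 = (5 - (4)·0.1080) / (7) = 0.6526
Iteration 4:
  x1 = (3 - (3.3)·0.6526) / (7.3) = 0.1159
  x2 = (5 - (4)·0.1159) / (7) = 0.6481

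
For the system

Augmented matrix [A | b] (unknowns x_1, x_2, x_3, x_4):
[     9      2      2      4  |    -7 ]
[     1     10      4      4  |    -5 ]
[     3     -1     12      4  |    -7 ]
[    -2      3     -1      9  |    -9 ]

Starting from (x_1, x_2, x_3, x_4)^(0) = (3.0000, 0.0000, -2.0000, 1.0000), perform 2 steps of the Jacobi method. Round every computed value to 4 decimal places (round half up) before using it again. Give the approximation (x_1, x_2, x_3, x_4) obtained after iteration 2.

(-0.0716, 0.4667, -0.2370, -1.2247)

Iteration 1:
  x_1 = (-7 - (2)·0.0000 - (2)·-2.0000 - (4)·1.0000) / (9) = -0.7778
  x_2 = (-5 - (1)·3.0000 - (4)·-2.0000 - (4)·1.0000) / (10) = -0.4000
  x_3 = (-7 - (3)·3.0000 - (-1)·0.0000 - (4)·1.0000) / (12) = -1.6667
  x_4 = (-9 - (-2)·3.0000 - (3)·0.0000 - (-1)·-2.0000) / (9) = -0.5556
Iteration 2:
  x_1 = (-7 - (2)·-0.4000 - (2)·-1.6667 - (4)·-0.5556) / (9) = -0.0716
  x_2 = (-5 - (1)·-0.7778 - (4)·-1.6667 - (4)·-0.5556) / (10) = 0.4667
  x_3 = (-7 - (3)·-0.7778 - (-1)·-0.4000 - (4)·-0.5556) / (12) = -0.2370
  x_4 = (-9 - (-2)·-0.7778 - (3)·-0.4000 - (-1)·-1.6667) / (9) = -1.2247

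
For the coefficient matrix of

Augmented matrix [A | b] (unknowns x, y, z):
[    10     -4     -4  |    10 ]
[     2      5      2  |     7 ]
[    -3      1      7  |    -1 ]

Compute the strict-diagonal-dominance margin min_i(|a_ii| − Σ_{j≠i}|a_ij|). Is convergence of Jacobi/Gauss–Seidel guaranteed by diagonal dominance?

1

row 1: |10| − (4+4) = 2
row 2: |5| − (2+2) = 1
row 3: |7| − (3+1) = 3
minimum over rows = 1 → strictly diagonally dominant (convergence guaranteed)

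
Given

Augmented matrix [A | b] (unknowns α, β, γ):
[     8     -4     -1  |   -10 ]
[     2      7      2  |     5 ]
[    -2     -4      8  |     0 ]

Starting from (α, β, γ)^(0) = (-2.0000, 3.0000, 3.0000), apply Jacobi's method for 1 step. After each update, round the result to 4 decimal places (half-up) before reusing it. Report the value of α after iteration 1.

0.6250

Iteration 1:
  α = (-10 - (-4)·3.0000 - (-1)·3.0000) / (8) = 0.6250
  β = (5 - (2)·-2.0000 - (2)·3.0000) / (7) = 0.4286
  γ = (0 - (-2)·-2.0000 - (-4)·3.0000) / (8) = 1.0000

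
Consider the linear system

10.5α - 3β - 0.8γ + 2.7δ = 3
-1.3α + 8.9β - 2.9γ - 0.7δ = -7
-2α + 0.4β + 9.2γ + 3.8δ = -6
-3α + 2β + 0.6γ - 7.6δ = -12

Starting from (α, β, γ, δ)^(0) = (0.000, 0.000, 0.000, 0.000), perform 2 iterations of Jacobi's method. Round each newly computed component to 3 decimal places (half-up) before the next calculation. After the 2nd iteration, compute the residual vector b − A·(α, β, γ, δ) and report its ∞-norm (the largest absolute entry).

Iteration 1:
  α = (3 - (-3)·0.000 - (-0.8)·0.000 - (2.7)·0.000) / (10.5) = 0.286
  β = (-7 - (-1.3)·0.000 - (-2.9)·0.000 - (-0.7)·0.000) / (8.9) = -0.787
  γ = (-6 - (-2)·0.000 - (0.4)·0.000 - (3.8)·0.000) / (9.2) = -0.652
  δ = (-12 - (-3)·0.000 - (2)·0.000 - (0.6)·0.000) / (-7.6) = 1.579
Iteration 2:
  α = (3 - (-3)·-0.787 - (-0.8)·-0.652 - (2.7)·1.579) / (10.5) = -0.395
  β = (-7 - (-1.3)·0.286 - (-2.9)·-0.652 - (-0.7)·1.579) / (8.9) = -0.833
  γ = (-6 - (-2)·0.286 - (0.4)·-0.787 - (3.8)·1.579) / (9.2) = -1.208
  δ = (-12 - (-3)·0.286 - (2)·-0.787 - (0.6)·-0.652) / (-7.6) = 1.207
Residual b − A·x = (0.423, -2.758, 0.070, -1.621); ∞-norm = 2.758

2.758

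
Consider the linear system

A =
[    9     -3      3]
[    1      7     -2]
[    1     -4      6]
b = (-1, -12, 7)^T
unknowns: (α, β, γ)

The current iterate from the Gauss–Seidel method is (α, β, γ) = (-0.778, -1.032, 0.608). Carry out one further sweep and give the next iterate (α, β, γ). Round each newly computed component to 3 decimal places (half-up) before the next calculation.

(-0.658, -1.447, 0.312)

One sweep:
  α = (-1 - (-3)·-1.032 - (3)·0.608) / (9) = -0.658
  β = (-12 - (1)·-0.658 - (-2)·0.608) / (7) = -1.447
  γ = (7 - (1)·-0.658 - (-4)·-1.447) / (6) = 0.312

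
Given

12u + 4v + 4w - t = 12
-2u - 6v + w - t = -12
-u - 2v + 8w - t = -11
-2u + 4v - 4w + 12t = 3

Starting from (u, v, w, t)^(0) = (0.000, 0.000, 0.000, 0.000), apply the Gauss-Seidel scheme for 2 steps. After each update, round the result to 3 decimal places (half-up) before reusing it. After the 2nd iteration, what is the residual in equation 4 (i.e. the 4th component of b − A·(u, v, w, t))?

Iteration 1:
  u = (12 - (4)·0.000 - (4)·0.000 - (-1)·0.000) / (12) = 1.000
  v = (-12 - (-2)·1.000 - (1)·0.000 - (-1)·0.000) / (-6) = 1.667
  w = (-11 - (-1)·1.000 - (-2)·1.667 - (-1)·0.000) / (8) = -0.833
  t = (3 - (-2)·1.000 - (4)·1.667 - (-4)·-0.833) / (12) = -0.417
Iteration 2:
  u = (12 - (4)·1.667 - (4)·-0.833 - (-1)·-0.417) / (12) = 0.687
  v = (-12 - (-2)·0.687 - (1)·-0.833 - (-1)·-0.417) / (-6) = 1.702
  w = (-11 - (-1)·0.687 - (-2)·1.702 - (-1)·-0.417) / (8) = -0.916
  t = (3 - (-2)·0.687 - (4)·1.702 - (-4)·-0.916) / (12) = -0.508
Residual b − A·x = (0.104, -0.006, -0.089, -0.002)

-0.002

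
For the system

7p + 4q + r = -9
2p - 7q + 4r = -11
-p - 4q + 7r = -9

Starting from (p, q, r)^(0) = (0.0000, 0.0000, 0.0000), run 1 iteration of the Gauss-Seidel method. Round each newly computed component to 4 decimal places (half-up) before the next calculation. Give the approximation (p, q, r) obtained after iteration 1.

(-1.2857, 1.2041, -0.7813)

Iteration 1:
  p = (-9 - (4)·0.0000 - (1)·0.0000) / (7) = -1.2857
  q = (-11 - (2)·-1.2857 - (4)·0.0000) / (-7) = 1.2041
  r = (-9 - (-1)·-1.2857 - (-4)·1.2041) / (7) = -0.7813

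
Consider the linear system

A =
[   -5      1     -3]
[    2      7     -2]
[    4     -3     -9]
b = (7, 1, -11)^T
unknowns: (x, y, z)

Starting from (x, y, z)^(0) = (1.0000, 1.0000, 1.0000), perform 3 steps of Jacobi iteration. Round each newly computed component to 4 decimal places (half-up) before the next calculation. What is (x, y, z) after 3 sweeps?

(-1.4171, 0.8703, -0.0889)

Iteration 1:
  x = (7 - (1)·1.0000 - (-3)·1.0000) / (-5) = -1.8000
  y = (1 - (2)·1.0000 - (-2)·1.0000) / (7) = 0.1429
  z = (-11 - (4)·1.0000 - (-3)·1.0000) / (-9) = 1.3333
Iteration 2:
  x = (7 - (1)·0.1429 - (-3)·1.3333) / (-5) = -2.1714
  y = (1 - (2)·-1.8000 - (-2)·1.3333) / (7) = 1.0381
  z = (-11 - (4)·-1.8000 - (-3)·0.1429) / (-9) = 0.3746
Iteration 3:
  x = (7 - (1)·1.0381 - (-3)·0.3746) / (-5) = -1.4171
  y = (1 - (2)·-2.1714 - (-2)·0.3746) / (7) = 0.8703
  z = (-11 - (4)·-2.1714 - (-3)·1.0381) / (-9) = -0.0889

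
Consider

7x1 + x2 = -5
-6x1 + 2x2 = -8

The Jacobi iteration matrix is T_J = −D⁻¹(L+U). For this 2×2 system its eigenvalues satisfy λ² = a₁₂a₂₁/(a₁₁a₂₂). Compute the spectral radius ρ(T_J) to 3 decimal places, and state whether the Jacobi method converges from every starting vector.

0.655

a₁₂a₂₁/(a₁₁a₂₂) = (1)·(-6) / ((7)·(2)) = -0.428571
ρ = √|-0.428571| = √0.428571 = 0.655
ρ < 1, so Jacobi converges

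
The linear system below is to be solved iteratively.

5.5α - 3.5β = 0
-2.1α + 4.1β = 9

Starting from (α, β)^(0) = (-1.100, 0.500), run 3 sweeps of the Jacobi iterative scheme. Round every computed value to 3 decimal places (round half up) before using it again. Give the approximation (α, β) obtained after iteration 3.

Iteration 1:
  α = (0 - (-3.5)·0.500) / (5.5) = 0.318
  β = (9 - (-2.1)·-1.100) / (4.1) = 1.632
Iteration 2:
  α = (0 - (-3.5)·1.632) / (5.5) = 1.039
  β = (9 - (-2.1)·0.318) / (4.1) = 2.358
Iteration 3:
  α = (0 - (-3.5)·2.358) / (5.5) = 1.501
  β = (9 - (-2.1)·1.039) / (4.1) = 2.727

(1.501, 2.727)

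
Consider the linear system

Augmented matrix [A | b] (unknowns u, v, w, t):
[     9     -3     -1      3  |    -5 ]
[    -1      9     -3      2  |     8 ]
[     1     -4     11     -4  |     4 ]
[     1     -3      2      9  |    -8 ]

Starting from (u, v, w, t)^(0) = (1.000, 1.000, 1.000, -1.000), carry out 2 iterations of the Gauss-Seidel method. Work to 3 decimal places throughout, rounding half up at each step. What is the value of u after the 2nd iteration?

0.171

Iteration 1:
  u = (-5 - (-3)·1.000 - (-1)·1.000 - (3)·-1.000) / (9) = 0.222
  v = (8 - (-1)·0.222 - (-3)·1.000 - (2)·-1.000) / (9) = 1.469
  w = (4 - (1)·0.222 - (-4)·1.469 - (-4)·-1.000) / (11) = 0.514
  t = (-8 - (1)·0.222 - (-3)·1.469 - (2)·0.514) / (9) = -0.538
Iteration 2:
  u = (-5 - (-3)·1.469 - (-1)·0.514 - (3)·-0.538) / (9) = 0.171
  v = (8 - (-1)·0.171 - (-3)·0.514 - (2)·-0.538) / (9) = 1.199
  w = (4 - (1)·0.171 - (-4)·1.199 - (-4)·-0.538) / (11) = 0.588
  t = (-8 - (1)·0.171 - (-3)·1.199 - (2)·0.588) / (9) = -0.639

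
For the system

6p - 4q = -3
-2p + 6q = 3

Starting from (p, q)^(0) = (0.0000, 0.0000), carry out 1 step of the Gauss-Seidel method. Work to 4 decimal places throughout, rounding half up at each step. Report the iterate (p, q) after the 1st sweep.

Iteration 1:
  p = (-3 - (-4)·0.0000) / (6) = -0.5000
  q = (3 - (-2)·-0.5000) / (6) = 0.3333

(-0.5000, 0.3333)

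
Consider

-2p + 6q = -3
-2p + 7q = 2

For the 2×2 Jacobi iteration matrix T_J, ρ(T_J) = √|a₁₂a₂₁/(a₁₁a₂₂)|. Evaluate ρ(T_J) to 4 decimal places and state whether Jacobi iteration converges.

0.9258

a₁₂a₂₁/(a₁₁a₂₂) = (6)·(-2) / ((-2)·(7)) = 0.857143
ρ = √|0.857143| = √0.857143 = 0.9258
ρ < 1, so Jacobi converges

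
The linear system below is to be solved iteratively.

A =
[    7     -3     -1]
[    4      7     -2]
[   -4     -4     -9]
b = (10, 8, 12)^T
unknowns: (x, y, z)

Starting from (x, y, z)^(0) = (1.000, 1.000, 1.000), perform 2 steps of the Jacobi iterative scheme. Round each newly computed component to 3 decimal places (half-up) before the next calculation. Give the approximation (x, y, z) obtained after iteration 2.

(1.478, -0.635, -2.603)

Iteration 1:
  x = (10 - (-3)·1.000 - (-1)·1.000) / (7) = 2.000
  y = (8 - (4)·1.000 - (-2)·1.000) / (7) = 0.857
  z = (12 - (-4)·1.000 - (-4)·1.000) / (-9) = -2.222
Iteration 2:
  x = (10 - (-3)·0.857 - (-1)·-2.222) / (7) = 1.478
  y = (8 - (4)·2.000 - (-2)·-2.222) / (7) = -0.635
  z = (12 - (-4)·2.000 - (-4)·0.857) / (-9) = -2.603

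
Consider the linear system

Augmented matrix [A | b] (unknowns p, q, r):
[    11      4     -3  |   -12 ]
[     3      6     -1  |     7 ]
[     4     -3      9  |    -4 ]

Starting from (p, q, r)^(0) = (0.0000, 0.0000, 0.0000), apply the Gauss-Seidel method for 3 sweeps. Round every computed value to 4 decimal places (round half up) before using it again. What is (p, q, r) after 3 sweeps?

(-1.5815, 2.1114, 0.9622)

Iteration 1:
  p = (-12 - (4)·0.0000 - (-3)·0.0000) / (11) = -1.0909
  q = (7 - (3)·-1.0909 - (-1)·0.0000) / (6) = 1.7121
  r = (-4 - (4)·-1.0909 - (-3)·1.7121) / (9) = 0.6111
Iteration 2:
  p = (-12 - (4)·1.7121 - (-3)·0.6111) / (11) = -1.5468
  q = (7 - (3)·-1.5468 - (-1)·0.6111) / (6) = 2.0419
  r = (-4 - (4)·-1.5468 - (-3)·2.0419) / (9) = 0.9237
Iteration 3:
  p = (-12 - (4)·2.0419 - (-3)·0.9237) / (11) = -1.5815
  q = (7 - (3)·-1.5815 - (-1)·0.9237) / (6) = 2.1114
  r = (-4 - (4)·-1.5815 - (-3)·2.1114) / (9) = 0.9622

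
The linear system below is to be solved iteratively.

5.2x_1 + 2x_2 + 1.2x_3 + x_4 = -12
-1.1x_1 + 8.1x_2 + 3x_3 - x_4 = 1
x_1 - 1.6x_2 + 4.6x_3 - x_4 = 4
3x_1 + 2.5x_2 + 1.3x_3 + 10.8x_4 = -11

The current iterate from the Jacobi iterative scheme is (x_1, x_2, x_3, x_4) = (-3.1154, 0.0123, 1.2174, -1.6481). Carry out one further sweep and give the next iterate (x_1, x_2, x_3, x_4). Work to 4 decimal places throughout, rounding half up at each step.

(-2.2764, -0.9540, 1.1928, -0.3025)

One sweep:
  x_1 = (-12 - (2)·0.0123 - (1.2)·1.2174 - (1)·-1.6481) / (5.2) = -2.2764
  x_2 = (1 - (-1.1)·-3.1154 - (3)·1.2174 - (-1)·-1.6481) / (8.1) = -0.9540
  x_3 = (4 - (1)·-3.1154 - (-1.6)·0.0123 - (-1)·-1.6481) / (4.6) = 1.1928
  x_4 = (-11 - (3)·-3.1154 - (2.5)·0.0123 - (1.3)·1.2174) / (10.8) = -0.3025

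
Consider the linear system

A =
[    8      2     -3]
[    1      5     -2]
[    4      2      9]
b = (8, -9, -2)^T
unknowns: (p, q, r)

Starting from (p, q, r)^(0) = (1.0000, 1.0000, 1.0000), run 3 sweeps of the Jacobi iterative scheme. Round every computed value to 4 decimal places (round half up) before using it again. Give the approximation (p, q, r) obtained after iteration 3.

(1.4576, -2.1600, -0.1673)

Iteration 1:
  p = (8 - (2)·1.0000 - (-3)·1.0000) / (8) = 1.1250
  q = (-9 - (1)·1.0000 - (-2)·1.0000) / (5) = -1.6000
  r = (-2 - (4)·1.0000 - (2)·1.0000) / (9) = -0.8889
Iteration 2:
  p = (8 - (2)·-1.6000 - (-3)·-0.8889) / (8) = 1.0667
  q = (-9 - (1)·1.1250 - (-2)·-0.8889) / (5) = -2.3806
  r = (-2 - (4)·1.1250 - (2)·-1.6000) / (9) = -0.3667
Iteration 3:
  p = (8 - (2)·-2.3806 - (-3)·-0.3667) / (8) = 1.4576
  q = (-9 - (1)·1.0667 - (-2)·-0.3667) / (5) = -2.1600
  r = (-2 - (4)·1.0667 - (2)·-2.3806) / (9) = -0.1673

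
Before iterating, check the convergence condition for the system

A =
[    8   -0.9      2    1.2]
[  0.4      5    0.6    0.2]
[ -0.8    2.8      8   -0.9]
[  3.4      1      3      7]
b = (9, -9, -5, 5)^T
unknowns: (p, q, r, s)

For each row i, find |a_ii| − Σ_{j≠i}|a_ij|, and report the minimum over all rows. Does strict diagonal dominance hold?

-0.4

row 1: |8| − (0.9+2+1.2) = 3.9
row 2: |5| − (0.4+0.6+0.2) = 3.8
row 3: |8| − (0.8+2.8+0.9) = 3.5
row 4: |7| − (3.4+1+3) = -0.4
minimum over rows = -0.4 → not strictly diagonally dominant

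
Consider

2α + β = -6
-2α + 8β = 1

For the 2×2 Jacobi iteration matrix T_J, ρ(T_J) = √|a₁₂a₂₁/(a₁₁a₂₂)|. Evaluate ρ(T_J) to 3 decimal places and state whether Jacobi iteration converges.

a₁₂a₂₁/(a₁₁a₂₂) = (1)·(-2) / ((2)·(8)) = -0.125000
ρ = √|-0.125000| = √0.125000 = 0.354
ρ < 1, so Jacobi converges

0.354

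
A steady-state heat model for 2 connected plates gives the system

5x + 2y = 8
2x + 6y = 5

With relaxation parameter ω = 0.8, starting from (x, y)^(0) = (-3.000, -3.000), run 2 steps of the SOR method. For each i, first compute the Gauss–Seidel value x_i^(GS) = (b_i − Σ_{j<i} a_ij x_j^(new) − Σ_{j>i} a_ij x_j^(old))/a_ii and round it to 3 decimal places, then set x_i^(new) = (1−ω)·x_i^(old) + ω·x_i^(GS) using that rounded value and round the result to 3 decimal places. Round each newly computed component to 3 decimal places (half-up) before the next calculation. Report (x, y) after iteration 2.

(1.726, 0.132)

Iteration 1:
  x: GS value = (8 - (2)·-3.000) / (5) = 2.800;  x ← (1−ω)·-3.000 + ω·2.800 = 1.640
  y: GS value = (5 - (2)·1.640) / (6) = 0.287;  y ← (1−ω)·-3.000 + ω·0.287 = -0.370
Iteration 2:
  x: GS value = (8 - (2)·-0.370) / (5) = 1.748;  x ← (1−ω)·1.640 + ω·1.748 = 1.726
  y: GS value = (5 - (2)·1.726) / (6) = 0.258;  y ← (1−ω)·-0.370 + ω·0.258 = 0.132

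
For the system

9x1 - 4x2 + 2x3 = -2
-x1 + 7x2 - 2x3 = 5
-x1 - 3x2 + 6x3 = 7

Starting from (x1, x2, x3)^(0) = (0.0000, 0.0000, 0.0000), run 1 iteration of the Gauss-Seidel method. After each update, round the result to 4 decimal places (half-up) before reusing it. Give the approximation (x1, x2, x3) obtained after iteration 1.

Iteration 1:
  x1 = (-2 - (-4)·0.0000 - (2)·0.0000) / (9) = -0.2222
  x2 = (5 - (-1)·-0.2222 - (-2)·0.0000) / (7) = 0.6825
  x3 = (7 - (-1)·-0.2222 - (-3)·0.6825) / (6) = 1.4709

(-0.2222, 0.6825, 1.4709)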